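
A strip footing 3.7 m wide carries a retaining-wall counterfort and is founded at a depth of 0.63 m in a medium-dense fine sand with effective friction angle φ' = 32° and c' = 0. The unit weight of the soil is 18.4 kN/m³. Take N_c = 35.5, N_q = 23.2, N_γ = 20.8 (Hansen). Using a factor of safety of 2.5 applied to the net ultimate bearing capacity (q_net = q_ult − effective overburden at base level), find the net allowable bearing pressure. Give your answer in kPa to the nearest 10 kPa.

Effective surcharge at the founding depth q = γ·D_f = 18.4 × 0.63 = 11.592 kPa.
q_ult = q·N_q + 0.5·γ·B·N_γ
     = 11.592 × 23.2 + 0.5 × 18.4 × 3.7 × 20.8
     = 268.93 + 708.03 = 976.97 kPa.
Net ultimate: q_net = 976.97 − 11.592 = 965.37 kPa.
q_all(net) = 965.37 / 2.5 = 386.15 kPa.

q_all(net) ≈ 390 kPa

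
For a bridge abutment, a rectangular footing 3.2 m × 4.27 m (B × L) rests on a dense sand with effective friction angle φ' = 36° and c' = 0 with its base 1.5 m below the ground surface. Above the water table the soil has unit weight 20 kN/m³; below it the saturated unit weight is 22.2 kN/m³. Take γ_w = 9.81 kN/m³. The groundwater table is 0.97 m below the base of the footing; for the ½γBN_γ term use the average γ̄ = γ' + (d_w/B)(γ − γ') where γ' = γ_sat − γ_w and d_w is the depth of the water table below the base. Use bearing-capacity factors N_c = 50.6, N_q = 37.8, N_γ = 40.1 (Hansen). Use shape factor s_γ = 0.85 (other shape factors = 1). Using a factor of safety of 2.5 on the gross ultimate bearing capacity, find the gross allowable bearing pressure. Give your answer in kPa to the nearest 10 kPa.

q = γ·D_f = 20 × 1.5 = 30 kPa.
γ' = 12.39 kN/m³; averaging over the depth B below the base, γ̄ = γ' + (d_w/B)(γ − γ') = 14.697 kN/m³.
q·N_q = 30 × 37.8 = 1134 kPa
0.5·γ·B·N_γ·s_γ = 0.5 × 14.697 × 3.2 × 40.1 × 0.85 = 801.5 kPa
q_ult = 1134 + 801.5 = 1935.5 kPa.
q_all = 1935.5 / 2.5 = 774.2 kPa.

q_all ≈ 770 kPa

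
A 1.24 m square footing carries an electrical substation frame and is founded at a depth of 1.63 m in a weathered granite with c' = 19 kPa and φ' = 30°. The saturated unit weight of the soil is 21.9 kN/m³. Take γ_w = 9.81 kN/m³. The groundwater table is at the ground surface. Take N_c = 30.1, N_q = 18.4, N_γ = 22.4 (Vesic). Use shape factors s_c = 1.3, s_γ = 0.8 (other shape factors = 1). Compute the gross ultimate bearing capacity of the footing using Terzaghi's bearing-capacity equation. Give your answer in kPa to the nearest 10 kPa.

Water table at ground surface, so effective unit weight γ' = 21.9 − 9.81 = 12.09 kN/m³ is used throughout; overburden q = 12.09 × 1.63 = 19.707 kPa; the same γ' applies in the ½γBN_γ term.
Cohesion term c·N_c·s_c = 19 × 30.1 × 1.3 = 743.47 kPa; surcharge term q·N_q = 19.707 × 18.4 = 362.6 kPa; self-weight term 0.5·γ·B·N_γ·s_γ = 0.5 × 12.09 × 1.24 × 22.4 × 0.8 = 134.32 kPa.
q_ult = 743.47 + 362.6 + 134.32 = 1240.4 kPa.

q_ult ≈ 1240 kPa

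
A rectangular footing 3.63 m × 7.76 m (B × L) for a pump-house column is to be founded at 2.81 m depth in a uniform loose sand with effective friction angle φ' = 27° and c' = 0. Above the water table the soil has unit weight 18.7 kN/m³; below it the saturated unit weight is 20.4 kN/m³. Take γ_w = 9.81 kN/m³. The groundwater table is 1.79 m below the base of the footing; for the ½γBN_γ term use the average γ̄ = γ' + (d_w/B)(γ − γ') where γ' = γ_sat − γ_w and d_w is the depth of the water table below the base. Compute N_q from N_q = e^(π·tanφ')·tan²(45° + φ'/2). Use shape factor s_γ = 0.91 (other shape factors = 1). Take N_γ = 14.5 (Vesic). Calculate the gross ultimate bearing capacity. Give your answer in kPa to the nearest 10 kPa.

q_ult ≈ 1040 kPa

tan27° = 0.5095, so N_q = e^(π×0.5095)·tan²(58.5°) = 4.957 × 2.663 = 13.2.
Overburden at base level: q = 18.7 × 2.81 = 52.547 kPa.
The water table is 1.79 m below the base (< B = 3.63 m), so the ½γBN_γ term uses γ̄ = γ' + (d_w/B)(γ − γ') = 10.59 + (1.79/3.63)(18.7 − 10.59) = 14.589 kN/m³.
Surcharge term q·N_q = 52.547 × 13.199 = 693.58 kPa; self-weight term 0.5·γ·B·N_γ·s_γ = 0.5 × 14.589 × 3.63 × 14.5 × 0.91 = 349.39 kPa.
q_ult = 693.58 + 349.39 = 1043 kPa.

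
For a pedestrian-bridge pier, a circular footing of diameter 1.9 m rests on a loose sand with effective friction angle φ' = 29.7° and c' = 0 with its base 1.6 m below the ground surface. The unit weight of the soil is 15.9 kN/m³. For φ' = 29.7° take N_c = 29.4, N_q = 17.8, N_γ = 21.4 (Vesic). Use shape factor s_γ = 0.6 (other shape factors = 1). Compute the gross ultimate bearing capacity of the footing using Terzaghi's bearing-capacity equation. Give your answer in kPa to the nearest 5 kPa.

q_ult ≈ 645 kPa

q = γ·D_f = 15.9 × 1.6 = 25.44 kPa.
q·N_q = 25.44 × 17.8 = 452.83 kPa
0.5·γ·B·N_γ·s_γ = 0.5 × 15.9 × 1.9 × 21.4 × 0.6 = 193.95 kPa
q_ult = 452.83 + 193.95 = 646.78 kPa.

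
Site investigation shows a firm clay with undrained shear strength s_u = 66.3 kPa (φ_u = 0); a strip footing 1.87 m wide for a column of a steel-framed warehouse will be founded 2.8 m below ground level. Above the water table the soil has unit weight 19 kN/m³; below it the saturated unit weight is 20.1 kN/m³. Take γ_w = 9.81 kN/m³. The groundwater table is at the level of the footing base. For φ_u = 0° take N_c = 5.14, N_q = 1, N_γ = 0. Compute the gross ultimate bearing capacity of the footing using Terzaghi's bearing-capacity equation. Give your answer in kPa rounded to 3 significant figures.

Effective surcharge at the founding depth q = γ·D_f = 19 × 2.8 = 53.2 kPa.
q_ult = c·N_c + q·N_q
     = 66.3 × 5.14 + 53.2 × 1
     = 340.78 + 53.2 = 393.98 kPa.

q_ult ≈ 394 kPa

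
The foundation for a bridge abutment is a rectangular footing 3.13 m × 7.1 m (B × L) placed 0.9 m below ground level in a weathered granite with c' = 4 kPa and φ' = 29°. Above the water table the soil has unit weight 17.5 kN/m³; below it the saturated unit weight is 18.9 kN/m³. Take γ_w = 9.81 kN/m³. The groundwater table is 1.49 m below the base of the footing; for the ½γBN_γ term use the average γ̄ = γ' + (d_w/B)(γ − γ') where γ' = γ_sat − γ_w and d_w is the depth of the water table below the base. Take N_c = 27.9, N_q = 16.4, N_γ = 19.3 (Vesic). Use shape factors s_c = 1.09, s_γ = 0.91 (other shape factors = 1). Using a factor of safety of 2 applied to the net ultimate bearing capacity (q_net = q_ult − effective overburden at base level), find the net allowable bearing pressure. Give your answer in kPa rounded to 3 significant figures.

q = γ·D_f = 17.5 × 0.9 = 15.75 kPa.
γ' = 9.09 kN/m³; averaging over the depth B below the base, γ̄ = γ' + (d_w/B)(γ − γ') = 13.093 kN/m³.
c·N_c·s_c = 4 × 27.9 × 1.09 = 121.64 kPa
q·N_q = 15.75 × 16.4 = 258.3 kPa
0.5·γ·B·N_γ·s_γ = 0.5 × 13.093 × 3.13 × 19.3 × 0.91 = 359.89 kPa
q_ult = 121.64 + 258.3 + 359.89 = 739.83 kPa.
Net ultimate: q_net = 739.83 − 15.75 = 724.08 kPa.
q_all(net) = 724.08 / 2 = 362.04 kPa.

q_all(net) ≈ 362 kPa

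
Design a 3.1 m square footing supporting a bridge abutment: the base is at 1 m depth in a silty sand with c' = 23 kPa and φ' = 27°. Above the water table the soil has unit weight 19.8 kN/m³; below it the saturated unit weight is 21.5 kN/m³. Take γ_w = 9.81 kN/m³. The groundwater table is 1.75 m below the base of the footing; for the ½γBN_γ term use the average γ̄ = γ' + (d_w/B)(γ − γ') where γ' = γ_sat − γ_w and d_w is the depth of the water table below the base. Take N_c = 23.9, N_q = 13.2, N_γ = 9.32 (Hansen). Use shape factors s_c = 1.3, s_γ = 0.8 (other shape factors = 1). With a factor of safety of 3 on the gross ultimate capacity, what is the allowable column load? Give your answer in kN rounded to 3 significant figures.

P_all ≈ 3730 kN

Overburden at base level: q = 19.8 × 1 = 19.8 kPa.
The water table is 1.75 m below the base (< B = 3.1 m), so the ½γBN_γ term uses γ̄ = γ' + (d_w/B)(γ − γ') = 11.69 + (1.75/3.1)(19.8 − 11.69) = 16.268 kN/m³.
Cohesion term c·N_c·s_c = 23 × 23.9 × 1.3 = 714.61 kPa; surcharge term q·N_q = 19.8 × 13.2 = 261.36 kPa; self-weight term 0.5·γ·B·N_γ·s_γ = 0.5 × 16.268 × 3.1 × 9.32 × 0.8 = 188.01 kPa.
q_ult = 714.61 + 261.36 + 188.01 = 1164 kPa.
Gross allowable pressure q_all = 1164 / 3 = 387.99 kPa.
Footing area = 9.61 m², so allowable column load = 387.99 × 9.61 = 3728.6 kN.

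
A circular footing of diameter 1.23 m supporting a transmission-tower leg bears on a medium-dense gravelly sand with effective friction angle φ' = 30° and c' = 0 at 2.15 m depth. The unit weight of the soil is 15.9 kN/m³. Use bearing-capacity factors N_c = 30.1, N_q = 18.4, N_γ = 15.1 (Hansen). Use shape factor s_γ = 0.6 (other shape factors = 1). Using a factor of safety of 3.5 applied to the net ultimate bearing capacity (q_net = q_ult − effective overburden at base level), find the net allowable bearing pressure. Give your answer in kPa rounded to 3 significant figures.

q = γ·D_f = 15.9 × 2.15 = 34.185 kPa.
q·N_q = 34.185 × 18.4 = 629 kPa
0.5·γ·B·N_γ·s_γ = 0.5 × 15.9 × 1.23 × 15.1 × 0.6 = 88.593 kPa
q_ult = 629 + 88.593 = 717.6 kPa.
Net ultimate: q_net = 717.6 − 34.185 = 683.41 kPa.
q_all(net) = 683.41 / 3.5 = 195.26 kPa.

q_all(net) ≈ 195 kPa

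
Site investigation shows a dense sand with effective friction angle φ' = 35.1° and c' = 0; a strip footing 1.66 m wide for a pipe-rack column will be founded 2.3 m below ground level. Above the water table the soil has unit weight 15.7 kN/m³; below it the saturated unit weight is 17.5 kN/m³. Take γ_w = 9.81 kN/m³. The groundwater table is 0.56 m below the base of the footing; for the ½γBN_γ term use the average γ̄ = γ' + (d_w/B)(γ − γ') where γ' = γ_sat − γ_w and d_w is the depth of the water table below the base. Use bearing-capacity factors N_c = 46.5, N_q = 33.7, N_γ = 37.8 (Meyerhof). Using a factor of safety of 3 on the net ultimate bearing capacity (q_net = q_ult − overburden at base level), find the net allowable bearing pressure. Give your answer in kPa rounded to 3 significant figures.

q_all(net) ≈ 502 kPa

Effective surcharge at the founding depth q = γ·D_f = 15.7 × 2.3 = 36.11 kPa.
With d_w = 0.56 m < B, γ̄ = 7.69 + (0.56/1.66) × (15.7 − 7.69) = 10.392 kN/m³.
q_ult = q·N_q + 0.5·γ·B·N_γ
     = 36.11 × 33.7 + 0.5 × 10.392 × 1.66 × 37.8
     = 1216.9 + 326.04 = 1543 kPa.
q_net = 1543 − 36.11 = 1506.8 kPa.
q_all(net) = 1506.8 / 3 = 502.28 kPa.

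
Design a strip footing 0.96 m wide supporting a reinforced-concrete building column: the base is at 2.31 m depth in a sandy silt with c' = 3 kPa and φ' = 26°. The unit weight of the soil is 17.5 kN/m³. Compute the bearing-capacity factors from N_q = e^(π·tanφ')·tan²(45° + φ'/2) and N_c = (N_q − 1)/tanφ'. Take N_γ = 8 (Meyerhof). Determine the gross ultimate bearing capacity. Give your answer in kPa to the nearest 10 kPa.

q_ult ≈ 610 kPa

tan26° = 0.4877, so N_q = e^(π×0.4877)·tan²(58°) = 4.629 × 2.561 = 11.85.
N_c = (11.85 − 1)/tan26° = 22.25.
Overburden at base level: q = 17.5 × 2.31 = 40.425 kPa.
Cohesion term c·N_c = 3 × 22.254 = 66.763 kPa; surcharge term q·N_q = 40.425 × 11.854 = 479.21 kPa; self-weight term 0.5·γ·B·N_γ = 0.5 × 17.5 × 0.96 × 8 = 67.2 kPa.
q_ult = 66.763 + 479.21 + 67.2 = 613.17 kPa.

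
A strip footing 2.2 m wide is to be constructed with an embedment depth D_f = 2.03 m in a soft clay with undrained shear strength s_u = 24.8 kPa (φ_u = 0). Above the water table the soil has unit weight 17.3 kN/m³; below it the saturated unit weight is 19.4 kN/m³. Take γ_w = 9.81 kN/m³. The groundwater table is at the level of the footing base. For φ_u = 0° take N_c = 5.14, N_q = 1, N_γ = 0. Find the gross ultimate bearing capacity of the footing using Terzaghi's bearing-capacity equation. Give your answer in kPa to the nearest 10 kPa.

q_ult ≈ 160 kPa

Effective surcharge at the founding depth q = γ·D_f = 17.3 × 2.03 = 35.119 kPa.
q_ult = c·N_c + q·N_q
     = 24.8 × 5.14 + 35.119 × 1
     = 127.47 + 35.119 = 162.59 kPa.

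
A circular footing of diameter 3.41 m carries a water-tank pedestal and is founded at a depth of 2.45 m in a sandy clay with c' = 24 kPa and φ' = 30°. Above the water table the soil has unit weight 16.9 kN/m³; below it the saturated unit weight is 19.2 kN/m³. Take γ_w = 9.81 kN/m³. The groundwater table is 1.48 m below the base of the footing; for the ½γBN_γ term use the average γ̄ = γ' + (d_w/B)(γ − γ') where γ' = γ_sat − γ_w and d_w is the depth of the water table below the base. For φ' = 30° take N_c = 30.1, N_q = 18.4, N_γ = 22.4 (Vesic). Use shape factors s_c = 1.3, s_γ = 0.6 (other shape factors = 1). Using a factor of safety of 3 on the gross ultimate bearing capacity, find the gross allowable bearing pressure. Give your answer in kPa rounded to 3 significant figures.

q_all ≈ 664 kPa

Effective surcharge at the founding depth q = γ·D_f = 16.9 × 2.45 = 41.405 kPa.
With d_w = 1.48 m < B, γ̄ = 9.39 + (1.48/3.41) × (16.9 − 9.39) = 12.649 kN/m³.
q_ult = c·N_c·s_c + q·N_q + 0.5·γ·B·N_γ·s_γ
     = 24 × 30.1 × 1.3 + 41.405 × 18.4 + 0.5 × 12.649 × 3.41 × 22.4 × 0.6
     = 939.12 + 761.85 + 289.87 = 1990.8 kPa.
q_all = 1990.8 / 3 = 663.61 kPa.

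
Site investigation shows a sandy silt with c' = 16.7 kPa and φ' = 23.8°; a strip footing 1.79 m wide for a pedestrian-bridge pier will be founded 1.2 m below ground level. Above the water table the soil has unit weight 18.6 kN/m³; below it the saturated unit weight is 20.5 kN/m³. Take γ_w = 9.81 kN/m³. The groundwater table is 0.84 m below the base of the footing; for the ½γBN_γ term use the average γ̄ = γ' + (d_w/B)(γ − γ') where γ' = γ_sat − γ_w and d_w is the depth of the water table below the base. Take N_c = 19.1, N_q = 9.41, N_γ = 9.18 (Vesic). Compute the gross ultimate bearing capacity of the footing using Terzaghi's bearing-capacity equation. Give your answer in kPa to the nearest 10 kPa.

q_ult ≈ 650 kPa

Overburden at base level: q = 18.6 × 1.2 = 22.32 kPa.
The water table is 0.84 m below the base (< B = 1.79 m), so the ½γBN_γ term uses γ̄ = γ' + (d_w/B)(γ − γ') = 10.69 + (0.84/1.79)(18.6 − 10.69) = 14.402 kN/m³.
Cohesion term c·N_c = 16.7 × 19.1 = 318.97 kPa; surcharge term q·N_q = 22.32 × 9.41 = 210.03 kPa; self-weight term 0.5·γ·B·N_γ = 0.5 × 14.402 × 1.79 × 9.18 = 118.33 kPa.
q_ult = 318.97 + 210.03 + 118.33 = 647.33 kPa.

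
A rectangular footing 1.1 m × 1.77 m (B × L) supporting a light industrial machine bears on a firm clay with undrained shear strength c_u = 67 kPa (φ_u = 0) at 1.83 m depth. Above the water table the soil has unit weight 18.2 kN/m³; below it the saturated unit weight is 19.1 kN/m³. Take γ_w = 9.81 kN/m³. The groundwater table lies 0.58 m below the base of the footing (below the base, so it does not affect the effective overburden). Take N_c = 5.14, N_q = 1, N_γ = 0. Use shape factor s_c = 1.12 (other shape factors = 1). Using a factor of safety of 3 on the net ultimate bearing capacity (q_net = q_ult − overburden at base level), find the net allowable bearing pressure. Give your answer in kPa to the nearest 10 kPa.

q_all(net) ≈ 130 kPa

Effective surcharge at the founding depth q = γ·D_f = 18.2 × 1.83 = 33.306 kPa.
q_ult = c·N_c·s_c + q·N_q
     = 67 × 5.14 × 1.12 + 33.306 × 1
     = 385.71 + 33.306 = 419.01 kPa.
q_net = 419.01 − 33.306 = 385.71 kPa.
q_all(net) = 385.71 / 3 = 128.57 kPa.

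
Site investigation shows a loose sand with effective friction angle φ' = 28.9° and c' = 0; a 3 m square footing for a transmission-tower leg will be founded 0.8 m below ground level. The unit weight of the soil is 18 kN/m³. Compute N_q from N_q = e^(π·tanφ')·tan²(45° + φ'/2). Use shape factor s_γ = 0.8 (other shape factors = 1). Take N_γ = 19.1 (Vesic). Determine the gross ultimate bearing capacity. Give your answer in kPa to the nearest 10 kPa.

q_ult ≈ 650 kPa

tan28.9° = 0.552, so N_q = e^(π×0.552)·tan²(59.45°) = 5.665 × 2.871 = 16.26.
Overburden at base level: q = 18 × 0.8 = 14.4 kPa.
Surcharge term q·N_q = 14.4 × 16.261 = 234.16 kPa; self-weight term 0.5·γ·B·N_γ·s_γ = 0.5 × 18 × 3 × 19.1 × 0.8 = 412.56 kPa.
q_ult = 234.16 + 412.56 = 646.72 kPa.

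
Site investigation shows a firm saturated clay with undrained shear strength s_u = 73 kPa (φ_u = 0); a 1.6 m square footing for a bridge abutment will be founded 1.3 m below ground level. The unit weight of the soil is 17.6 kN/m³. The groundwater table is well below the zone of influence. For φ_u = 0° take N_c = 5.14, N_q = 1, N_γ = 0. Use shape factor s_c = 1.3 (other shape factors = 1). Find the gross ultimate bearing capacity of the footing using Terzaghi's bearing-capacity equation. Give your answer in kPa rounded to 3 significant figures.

Effective surcharge at the founding depth q = γ·D_f = 17.6 × 1.3 = 22.88 kPa.
q_ult = c·N_c·s_c + q·N_q
     = 73 × 5.14 × 1.3 + 22.88 × 1
     = 487.79 + 22.88 = 510.67 kPa.

q_ult ≈ 511 kPa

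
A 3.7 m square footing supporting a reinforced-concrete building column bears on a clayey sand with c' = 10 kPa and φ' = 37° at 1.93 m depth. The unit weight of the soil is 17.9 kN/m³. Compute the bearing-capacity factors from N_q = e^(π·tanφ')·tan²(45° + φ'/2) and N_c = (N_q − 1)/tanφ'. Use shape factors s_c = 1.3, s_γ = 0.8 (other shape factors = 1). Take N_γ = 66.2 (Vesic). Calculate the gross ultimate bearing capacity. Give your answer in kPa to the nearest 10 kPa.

tan37° = 0.7536, so N_q = e^(π×0.7536)·tan²(63.5°) = 10.669 × 4.023 = 42.92.
N_c = (42.92 − 1)/tan37° = 55.63.
Effective surcharge at the founding depth q = γ·D_f = 17.9 × 1.93 = 34.547 kPa.
q_ult = c·N_c·s_c + q·N_q + 0.5·γ·B·N_γ·s_γ
     = 10 × 55.63 × 1.3 + 34.547 × 42.92 + 0.5 × 17.9 × 3.7 × 66.2 × 0.8
     = 723.18 + 1482.8 + 1753.8 = 3959.7 kPa.

q_ult ≈ 3960 kPa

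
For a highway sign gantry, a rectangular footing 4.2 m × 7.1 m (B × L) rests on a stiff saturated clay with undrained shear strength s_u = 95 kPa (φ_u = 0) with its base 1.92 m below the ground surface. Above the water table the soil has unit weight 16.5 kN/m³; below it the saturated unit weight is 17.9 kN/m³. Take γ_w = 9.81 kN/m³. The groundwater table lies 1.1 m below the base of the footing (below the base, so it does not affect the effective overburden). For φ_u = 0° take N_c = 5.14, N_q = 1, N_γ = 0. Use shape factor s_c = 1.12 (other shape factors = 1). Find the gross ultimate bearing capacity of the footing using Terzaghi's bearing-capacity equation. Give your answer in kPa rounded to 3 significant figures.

q_ult ≈ 579 kPa

q = γ·D_f = 16.5 × 1.92 = 31.68 kPa.
c·N_c·s_c = 95 × 5.14 × 1.12 = 546.9 kPa
q·N_q = 31.68 × 1 = 31.68 kPa
q_ult = 546.9 + 31.68 = 578.58 kPa.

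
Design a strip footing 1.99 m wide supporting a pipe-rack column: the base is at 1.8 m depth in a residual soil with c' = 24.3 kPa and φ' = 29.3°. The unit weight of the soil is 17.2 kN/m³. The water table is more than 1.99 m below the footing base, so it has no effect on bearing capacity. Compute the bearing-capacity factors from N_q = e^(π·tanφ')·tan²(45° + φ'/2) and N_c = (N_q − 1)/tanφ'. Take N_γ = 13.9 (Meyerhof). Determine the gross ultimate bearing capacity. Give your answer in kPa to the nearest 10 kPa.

q_ult ≈ 1460 kPa

tan29.3° = 0.5612, so N_q = e^(π×0.5612)·tan²(59.65°) = 5.83 × 2.917 = 17.
N_c = (17 − 1)/tan29.3° = 28.52.
Overburden at base level: q = 17.2 × 1.8 = 30.96 kPa.
Cohesion term c·N_c = 24.3 × 28.52 = 693.03 kPa; surcharge term q·N_q = 30.96 × 17.004 = 526.46 kPa; self-weight term 0.5·γ·B·N_γ = 0.5 × 17.2 × 1.99 × 13.9 = 237.88 kPa.
q_ult = 693.03 + 526.46 + 237.88 = 1457.4 kPa.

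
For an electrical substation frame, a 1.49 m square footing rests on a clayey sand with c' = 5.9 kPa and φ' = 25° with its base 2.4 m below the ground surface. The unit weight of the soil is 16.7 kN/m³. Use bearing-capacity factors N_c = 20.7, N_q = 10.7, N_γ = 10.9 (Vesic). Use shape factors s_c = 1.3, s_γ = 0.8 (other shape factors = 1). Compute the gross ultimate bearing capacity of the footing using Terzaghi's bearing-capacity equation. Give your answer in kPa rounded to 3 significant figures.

q_ult ≈ 696 kPa

Overburden at base level: q = 16.7 × 2.4 = 40.08 kPa.
Cohesion term c·N_c·s_c = 5.9 × 20.7 × 1.3 = 158.77 kPa; surcharge term q·N_q = 40.08 × 10.7 = 428.86 kPa; self-weight term 0.5·γ·B·N_γ·s_γ = 0.5 × 16.7 × 1.49 × 10.9 × 0.8 = 108.49 kPa.
q_ult = 158.77 + 428.86 + 108.49 = 696.11 kPa.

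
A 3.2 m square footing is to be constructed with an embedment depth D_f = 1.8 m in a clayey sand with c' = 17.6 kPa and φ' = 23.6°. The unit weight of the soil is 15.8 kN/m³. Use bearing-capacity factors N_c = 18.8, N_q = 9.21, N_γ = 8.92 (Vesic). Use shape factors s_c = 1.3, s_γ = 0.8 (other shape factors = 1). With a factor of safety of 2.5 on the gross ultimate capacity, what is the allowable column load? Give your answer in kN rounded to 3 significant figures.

Effective surcharge at the founding depth q = γ·D_f = 15.8 × 1.8 = 28.44 kPa.
q_ult = c·N_c·s_c + q·N_q + 0.5·γ·B·N_γ·s_γ
     = 17.6 × 18.8 × 1.3 + 28.44 × 9.21 + 0.5 × 15.8 × 3.2 × 8.92 × 0.8
     = 430.14 + 261.93 + 180.4 = 872.47 kPa.
Gross allowable pressure q_all = 872.47 / 2.5 = 348.99 kPa.
Footing area = 10.24 m², so allowable column load = 348.99 × 10.24 = 3573.7 kN.

P_all ≈ 3570 kN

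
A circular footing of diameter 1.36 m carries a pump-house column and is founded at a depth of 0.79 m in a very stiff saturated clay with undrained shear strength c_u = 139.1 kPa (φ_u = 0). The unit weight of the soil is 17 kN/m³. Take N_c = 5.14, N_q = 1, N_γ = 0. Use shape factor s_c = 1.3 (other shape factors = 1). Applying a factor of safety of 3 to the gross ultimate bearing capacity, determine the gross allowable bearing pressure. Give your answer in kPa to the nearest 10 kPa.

q_all ≈ 310 kPa

q = γ·D_f = 17 × 0.79 = 13.43 kPa.
c·N_c·s_c = 139.1 × 5.14 × 1.3 = 929.47 kPa
q·N_q = 13.43 × 1 = 13.43 kPa
q_ult = 929.47 + 13.43 = 942.9 kPa.
q_all = q_ult / FS = 942.9 / 3 = 314.3 kPa.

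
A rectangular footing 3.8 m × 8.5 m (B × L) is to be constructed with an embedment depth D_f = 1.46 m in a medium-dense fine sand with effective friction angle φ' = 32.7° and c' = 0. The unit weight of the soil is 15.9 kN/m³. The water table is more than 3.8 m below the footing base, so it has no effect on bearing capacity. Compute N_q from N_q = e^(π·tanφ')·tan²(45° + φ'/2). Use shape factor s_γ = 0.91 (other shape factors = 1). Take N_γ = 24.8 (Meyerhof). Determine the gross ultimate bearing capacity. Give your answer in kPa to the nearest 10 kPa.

q_ult ≈ 1270 kPa

tan32.7° = 0.642, so N_q = e^(π×0.642)·tan²(61.35°) = 7.515 × 3.35 = 25.18.
q = γ·D_f = 15.9 × 1.46 = 23.214 kPa.
q·N_q = 23.214 × 25.175 = 584.42 kPa
0.5·γ·B·N_γ·s_γ = 0.5 × 15.9 × 3.8 × 24.8 × 0.91 = 681.78 kPa
q_ult = 584.42 + 681.78 = 1266.2 kPa.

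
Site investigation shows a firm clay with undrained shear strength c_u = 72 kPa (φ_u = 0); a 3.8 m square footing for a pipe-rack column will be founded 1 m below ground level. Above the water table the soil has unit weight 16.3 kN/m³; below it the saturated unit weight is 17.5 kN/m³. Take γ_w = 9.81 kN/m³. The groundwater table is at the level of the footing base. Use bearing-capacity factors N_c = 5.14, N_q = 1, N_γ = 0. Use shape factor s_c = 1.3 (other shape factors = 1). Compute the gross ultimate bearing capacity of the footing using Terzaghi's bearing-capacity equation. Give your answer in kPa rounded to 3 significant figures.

q_ult ≈ 497 kPa

q = γ·D_f = 16.3 × 1 = 16.3 kPa.
c·N_c·s_c = 72 × 5.14 × 1.3 = 481.1 kPa
q·N_q = 16.3 × 1 = 16.3 kPa
q_ult = 481.1 + 16.3 = 497.4 kPa.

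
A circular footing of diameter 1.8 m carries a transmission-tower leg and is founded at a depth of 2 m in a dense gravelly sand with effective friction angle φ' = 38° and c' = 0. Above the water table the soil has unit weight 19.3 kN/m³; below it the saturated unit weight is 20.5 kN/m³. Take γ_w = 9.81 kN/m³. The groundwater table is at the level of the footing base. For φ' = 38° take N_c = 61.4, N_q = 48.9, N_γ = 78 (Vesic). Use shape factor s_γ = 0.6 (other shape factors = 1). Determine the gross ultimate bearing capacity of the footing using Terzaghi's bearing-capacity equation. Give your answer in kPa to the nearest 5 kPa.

q_ult ≈ 2340 kPa

Effective surcharge at the founding depth q = γ·D_f = 19.3 × 2 = 38.6 kPa.
The water table coincides with the base, so in the self-weight term γ → γ' = 10.69 kN/m³.
q_ult = q·N_q + 0.5·γ·B·N_γ·s_γ
     = 38.6 × 48.9 + 0.5 × 10.69 × 1.8 × 78 × 0.6
     = 1887.5 + 450.26 = 2337.8 kPa.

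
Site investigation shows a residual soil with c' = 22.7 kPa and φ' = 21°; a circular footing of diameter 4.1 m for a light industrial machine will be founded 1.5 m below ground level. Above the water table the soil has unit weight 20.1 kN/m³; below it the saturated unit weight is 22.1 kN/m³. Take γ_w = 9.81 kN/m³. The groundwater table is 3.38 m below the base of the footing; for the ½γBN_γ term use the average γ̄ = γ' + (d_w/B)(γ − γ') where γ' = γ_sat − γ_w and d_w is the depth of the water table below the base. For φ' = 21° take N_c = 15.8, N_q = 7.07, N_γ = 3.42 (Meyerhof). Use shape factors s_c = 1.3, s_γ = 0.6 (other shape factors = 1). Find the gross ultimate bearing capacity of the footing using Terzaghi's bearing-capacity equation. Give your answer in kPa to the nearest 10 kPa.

q_ult ≈ 760 kPa

Effective surcharge at the founding depth q = γ·D_f = 20.1 × 1.5 = 30.15 kPa.
With d_w = 3.38 m < B, γ̄ = 12.29 + (3.38/4.1) × (20.1 − 12.29) = 18.728 kN/m³.
q_ult = c·N_c·s_c + q·N_q + 0.5·γ·B·N_γ·s_γ
     = 22.7 × 15.8 × 1.3 + 30.15 × 7.07 + 0.5 × 18.728 × 4.1 × 3.42 × 0.6
     = 466.26 + 213.16 + 78.783 = 758.2 kPa.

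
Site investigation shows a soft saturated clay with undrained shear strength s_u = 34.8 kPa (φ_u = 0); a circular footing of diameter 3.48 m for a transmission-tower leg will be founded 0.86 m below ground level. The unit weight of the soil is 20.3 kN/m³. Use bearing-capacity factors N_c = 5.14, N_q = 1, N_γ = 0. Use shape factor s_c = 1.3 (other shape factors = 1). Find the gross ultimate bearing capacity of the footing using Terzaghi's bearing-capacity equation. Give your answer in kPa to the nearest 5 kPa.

q_ult ≈ 250 kPa

q = γ·D_f = 20.3 × 0.86 = 17.458 kPa.
c·N_c·s_c = 34.8 × 5.14 × 1.3 = 232.53 kPa
q·N_q = 17.458 × 1 = 17.458 kPa
q_ult = 232.53 + 17.458 = 249.99 kPa.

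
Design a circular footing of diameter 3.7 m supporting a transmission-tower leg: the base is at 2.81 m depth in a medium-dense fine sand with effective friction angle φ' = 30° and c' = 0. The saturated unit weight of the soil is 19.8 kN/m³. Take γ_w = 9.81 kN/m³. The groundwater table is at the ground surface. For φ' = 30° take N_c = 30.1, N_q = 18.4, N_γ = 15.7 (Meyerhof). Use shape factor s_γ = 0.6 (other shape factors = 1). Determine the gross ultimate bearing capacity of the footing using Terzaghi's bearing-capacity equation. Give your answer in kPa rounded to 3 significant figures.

Water table at ground surface, so effective unit weight γ' = 19.8 − 9.81 = 9.99 kN/m³ is used throughout; overburden q = 9.99 × 2.81 = 28.072 kPa; the same γ' applies in the ½γBN_γ term.
Surcharge term q·N_q = 28.072 × 18.4 = 516.52 kPa; self-weight term 0.5·γ·B·N_γ·s_γ = 0.5 × 9.99 × 3.7 × 15.7 × 0.6 = 174.1 kPa.
q_ult = 516.52 + 174.1 = 690.62 kPa.

q_ult ≈ 691 kPa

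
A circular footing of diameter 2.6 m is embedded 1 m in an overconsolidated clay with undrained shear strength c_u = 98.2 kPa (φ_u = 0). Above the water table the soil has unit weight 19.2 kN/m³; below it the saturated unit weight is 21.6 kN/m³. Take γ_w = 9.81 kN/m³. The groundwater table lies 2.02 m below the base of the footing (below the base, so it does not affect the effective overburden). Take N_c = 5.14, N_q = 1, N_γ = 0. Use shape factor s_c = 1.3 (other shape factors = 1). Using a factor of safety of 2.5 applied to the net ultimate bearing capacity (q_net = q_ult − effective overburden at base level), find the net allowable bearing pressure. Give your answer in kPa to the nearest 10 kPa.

q = γ·D_f = 19.2 × 1 = 19.2 kPa.
c·N_c·s_c = 98.2 × 5.14 × 1.3 = 656.17 kPa
q·N_q = 19.2 × 1 = 19.2 kPa
q_ult = 656.17 + 19.2 = 675.37 kPa.
Net ultimate: q_net = 675.37 − 19.2 = 656.17 kPa.
q_all(net) = 656.17 / 2.5 = 262.47 kPa.

q_all(net) ≈ 260 kPa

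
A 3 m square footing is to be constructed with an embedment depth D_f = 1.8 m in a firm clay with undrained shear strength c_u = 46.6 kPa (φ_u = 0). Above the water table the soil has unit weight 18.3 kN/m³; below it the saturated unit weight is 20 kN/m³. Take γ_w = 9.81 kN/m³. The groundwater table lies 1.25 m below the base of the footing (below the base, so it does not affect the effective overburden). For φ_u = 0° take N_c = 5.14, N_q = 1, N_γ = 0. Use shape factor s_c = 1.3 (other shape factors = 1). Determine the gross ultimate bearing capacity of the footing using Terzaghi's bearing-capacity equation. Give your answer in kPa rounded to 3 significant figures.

q_ult ≈ 344 kPa

Effective surcharge at the founding depth q = γ·D_f = 18.3 × 1.8 = 32.94 kPa.
q_ult = c·N_c·s_c + q·N_q
     = 46.6 × 5.14 × 1.3 + 32.94 × 1
     = 311.38 + 32.94 = 344.32 kPa.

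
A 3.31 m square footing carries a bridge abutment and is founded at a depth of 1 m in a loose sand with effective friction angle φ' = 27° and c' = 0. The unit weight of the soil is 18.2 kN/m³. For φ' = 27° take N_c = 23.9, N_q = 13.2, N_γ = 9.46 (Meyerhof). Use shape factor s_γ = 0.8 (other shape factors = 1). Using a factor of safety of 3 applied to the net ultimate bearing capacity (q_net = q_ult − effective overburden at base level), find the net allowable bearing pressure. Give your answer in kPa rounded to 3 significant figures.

q_all(net) ≈ 150 kPa

q = γ·D_f = 18.2 × 1 = 18.2 kPa.
q·N_q = 18.2 × 13.2 = 240.24 kPa
0.5·γ·B·N_γ·s_γ = 0.5 × 18.2 × 3.31 × 9.46 × 0.8 = 227.96 kPa
q_ult = 240.24 + 227.96 = 468.2 kPa.
Net ultimate: q_net = 468.2 − 18.2 = 450 kPa.
q_all(net) = 450 / 3 = 150 kPa.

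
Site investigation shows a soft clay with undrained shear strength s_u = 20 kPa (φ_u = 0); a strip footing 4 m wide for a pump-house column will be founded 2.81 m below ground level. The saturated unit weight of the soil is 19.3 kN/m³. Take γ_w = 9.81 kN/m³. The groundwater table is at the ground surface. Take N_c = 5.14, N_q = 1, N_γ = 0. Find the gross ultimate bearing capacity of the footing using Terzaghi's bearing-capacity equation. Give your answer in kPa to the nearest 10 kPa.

Water table at ground surface, so effective unit weight γ' = 19.3 − 9.81 = 9.49 kN/m³ is used throughout; overburden q = 9.49 × 2.81 = 26.667 kPa.
Cohesion term c·N_c = 20 × 5.14 = 102.8 kPa; surcharge term q·N_q = 26.667 × 1 = 26.667 kPa.
q_ult = 102.8 + 26.667 = 129.47 kPa.

q_ult ≈ 130 kPa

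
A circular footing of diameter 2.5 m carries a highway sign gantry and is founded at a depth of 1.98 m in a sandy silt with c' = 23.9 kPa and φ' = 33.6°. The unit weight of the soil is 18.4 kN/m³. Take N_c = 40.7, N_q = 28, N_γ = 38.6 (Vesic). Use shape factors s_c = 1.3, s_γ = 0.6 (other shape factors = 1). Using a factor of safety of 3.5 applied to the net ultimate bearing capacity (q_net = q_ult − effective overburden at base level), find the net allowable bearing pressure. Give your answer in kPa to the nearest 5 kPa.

q_all(net) ≈ 795 kPa

Effective surcharge at the founding depth q = γ·D_f = 18.4 × 1.98 = 36.432 kPa.
q_ult = c·N_c·s_c + q·N_q + 0.5·γ·B·N_γ·s_γ
     = 23.9 × 40.7 × 1.3 + 36.432 × 28 + 0.5 × 18.4 × 2.5 × 38.6 × 0.6
     = 1264.5 + 1020.1 + 532.68 = 2817.3 kPa.
Net ultimate: q_net = 2817.3 − 36.432 = 2780.9 kPa.
q_all(net) = 2780.9 / 3.5 = 794.54 kPa.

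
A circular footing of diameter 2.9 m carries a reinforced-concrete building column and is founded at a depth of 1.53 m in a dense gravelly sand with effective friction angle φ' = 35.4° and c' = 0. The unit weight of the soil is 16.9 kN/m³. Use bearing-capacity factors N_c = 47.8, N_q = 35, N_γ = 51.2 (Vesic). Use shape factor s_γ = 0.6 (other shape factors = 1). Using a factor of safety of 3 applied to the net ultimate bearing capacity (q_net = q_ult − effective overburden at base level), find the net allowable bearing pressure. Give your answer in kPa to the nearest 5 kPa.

Effective surcharge at the founding depth q = γ·D_f = 16.9 × 1.53 = 25.857 kPa.
q_ult = q·N_q + 0.5·γ·B·N_γ·s_γ
     = 25.857 × 35 + 0.5 × 16.9 × 2.9 × 51.2 × 0.6
     = 905 + 752.79 = 1657.8 kPa.
Net ultimate: q_net = 1657.8 − 25.857 = 1631.9 kPa.
q_all(net) = 1631.9 / 3 = 543.98 kPa.

q_all(net) ≈ 545 kPa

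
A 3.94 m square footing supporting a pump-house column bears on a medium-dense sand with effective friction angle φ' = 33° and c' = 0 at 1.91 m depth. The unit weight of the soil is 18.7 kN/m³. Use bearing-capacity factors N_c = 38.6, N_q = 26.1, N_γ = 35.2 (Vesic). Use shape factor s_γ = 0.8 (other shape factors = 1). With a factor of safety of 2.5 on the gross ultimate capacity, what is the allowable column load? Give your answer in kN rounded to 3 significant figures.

q = γ·D_f = 18.7 × 1.91 = 35.717 kPa.
q·N_q = 35.717 × 26.1 = 932.21 kPa
0.5·γ·B·N_γ·s_γ = 0.5 × 18.7 × 3.94 × 35.2 × 0.8 = 1037.4 kPa
q_ult = 932.21 + 1037.4 = 1969.6 kPa.
Gross allowable pressure q_all = 1969.6 / 2.5 = 787.84 kPa.
Footing area = 15.5236 m², so allowable column load = 787.84 × 15.5236 = 12230 kN.

P_all ≈ 12200 kN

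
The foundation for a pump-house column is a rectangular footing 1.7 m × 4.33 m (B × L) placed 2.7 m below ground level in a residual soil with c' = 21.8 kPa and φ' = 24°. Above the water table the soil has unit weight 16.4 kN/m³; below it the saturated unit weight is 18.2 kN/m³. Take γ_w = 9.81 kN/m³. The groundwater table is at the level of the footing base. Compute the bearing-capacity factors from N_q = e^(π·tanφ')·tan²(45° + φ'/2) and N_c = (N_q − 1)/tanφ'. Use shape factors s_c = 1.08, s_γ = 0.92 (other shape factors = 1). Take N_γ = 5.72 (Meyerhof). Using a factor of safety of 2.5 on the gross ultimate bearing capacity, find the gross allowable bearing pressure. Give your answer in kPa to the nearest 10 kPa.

N_q = e^(π·tan24°)·tan²(57°) = 9.6; N_c = (N_q − 1)/tanφ' = 19.32.
Effective surcharge at the founding depth q = γ·D_f = 16.4 × 2.7 = 44.28 kPa.
The water table coincides with the base, so in the self-weight term γ → γ' = 8.39 kN/m³.
q_ult = c·N_c·s_c + q·N_q + 0.5·γ·B·N_γ·s_γ
     = 21.8 × 19.324 × 1.08 + 44.28 × 9.6034 + 0.5 × 8.39 × 1.7 × 5.72 × 0.92
     = 454.95 + 425.24 + 37.529 = 917.72 kPa.
q_all = 917.72 / 2.5 = 367.09 kPa.

q_all ≈ 370 kPa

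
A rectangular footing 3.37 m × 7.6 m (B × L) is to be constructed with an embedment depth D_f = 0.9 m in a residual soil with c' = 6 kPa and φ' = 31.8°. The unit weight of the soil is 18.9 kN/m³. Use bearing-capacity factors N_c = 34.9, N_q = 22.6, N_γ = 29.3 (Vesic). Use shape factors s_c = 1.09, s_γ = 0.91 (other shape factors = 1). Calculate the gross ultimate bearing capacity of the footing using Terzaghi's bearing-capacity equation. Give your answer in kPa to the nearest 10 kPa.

q_ult ≈ 1460 kPa

Overburden at base level: q = 18.9 × 0.9 = 17.01 kPa.
Cohesion term c·N_c·s_c = 6 × 34.9 × 1.09 = 228.25 kPa; surcharge term q·N_q = 17.01 × 22.6 = 384.43 kPa; self-weight term 0.5·γ·B·N_γ·s_γ = 0.5 × 18.9 × 3.37 × 29.3 × 0.91 = 849.12 kPa.
q_ult = 228.25 + 384.43 + 849.12 = 1461.8 kPa.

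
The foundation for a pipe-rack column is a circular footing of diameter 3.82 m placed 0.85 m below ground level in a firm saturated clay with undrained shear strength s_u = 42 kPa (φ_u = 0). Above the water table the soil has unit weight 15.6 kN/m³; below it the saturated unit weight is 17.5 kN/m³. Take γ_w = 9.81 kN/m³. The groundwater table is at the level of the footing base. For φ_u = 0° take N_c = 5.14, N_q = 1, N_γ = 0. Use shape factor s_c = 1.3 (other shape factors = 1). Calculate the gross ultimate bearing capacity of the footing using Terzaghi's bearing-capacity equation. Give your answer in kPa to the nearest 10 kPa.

q_ult ≈ 290 kPa

q = γ·D_f = 15.6 × 0.85 = 13.26 kPa.
c·N_c·s_c = 42 × 5.14 × 1.3 = 280.64 kPa
q·N_q = 13.26 × 1 = 13.26 kPa
q_ult = 280.64 + 13.26 = 293.9 kPa.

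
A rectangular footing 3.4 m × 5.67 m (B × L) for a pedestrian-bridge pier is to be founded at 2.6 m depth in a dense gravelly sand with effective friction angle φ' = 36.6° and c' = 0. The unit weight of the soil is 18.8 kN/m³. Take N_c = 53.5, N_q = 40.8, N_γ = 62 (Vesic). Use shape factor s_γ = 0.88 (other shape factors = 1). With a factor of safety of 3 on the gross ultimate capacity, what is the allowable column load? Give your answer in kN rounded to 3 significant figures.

Effective surcharge at the founding depth q = γ·D_f = 18.8 × 2.6 = 48.88 kPa.
q_ult = q·N_q + 0.5·γ·B·N_γ·s_γ
     = 48.88 × 40.8 + 0.5 × 18.8 × 3.4 × 62 × 0.88
     = 1994.3 + 1743.7 = 3738 kPa.
Gross allowable pressure q_all = 3738 / 3 = 1246 kPa.
Footing area = 19.278 m², so allowable column load = 1246 × 19.278 = 24021 kN.

P_all ≈ 24000 kN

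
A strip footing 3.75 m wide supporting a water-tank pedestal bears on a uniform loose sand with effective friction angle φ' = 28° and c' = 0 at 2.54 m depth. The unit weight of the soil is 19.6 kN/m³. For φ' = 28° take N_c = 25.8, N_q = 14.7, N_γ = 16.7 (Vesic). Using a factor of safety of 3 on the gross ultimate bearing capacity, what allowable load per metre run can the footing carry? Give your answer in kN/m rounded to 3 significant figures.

≈ 1680 kN/m

Overburden at base level: q = 19.6 × 2.54 = 49.784 kPa.
Surcharge term q·N_q = 49.784 × 14.7 = 731.82 kPa; self-weight term 0.5·γ·B·N_γ = 0.5 × 19.6 × 3.75 × 16.7 = 613.73 kPa.
q_ult = 731.82 + 613.73 = 1345.5 kPa.
Gross allowable pressure q_all = 1345.5 / 3 = 448.52 kPa.
Allowable wall load = q_all × B = 448.52 × 3.75 = 1681.9 kN per metre run.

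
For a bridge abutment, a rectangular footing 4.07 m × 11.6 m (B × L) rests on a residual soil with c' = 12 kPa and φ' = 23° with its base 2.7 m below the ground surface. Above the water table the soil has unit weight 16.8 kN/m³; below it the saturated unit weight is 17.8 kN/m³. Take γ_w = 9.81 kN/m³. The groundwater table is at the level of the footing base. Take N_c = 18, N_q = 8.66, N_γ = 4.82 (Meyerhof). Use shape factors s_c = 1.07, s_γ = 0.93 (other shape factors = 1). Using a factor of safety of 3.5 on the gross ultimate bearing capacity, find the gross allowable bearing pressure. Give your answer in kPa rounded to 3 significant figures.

Overburden at base level: q = 16.8 × 2.7 = 45.36 kPa.
Below the base the soil is submerged, so the ½γBN_γ term uses γ' = 17.8 − 9.81 = 7.99 kN/m³.
Cohesion term c·N_c·s_c = 12 × 18 × 1.07 = 231.12 kPa; surcharge term q·N_q = 45.36 × 8.66 = 392.82 kPa; self-weight term 0.5·γ·B·N_γ·s_γ = 0.5 × 7.99 × 4.07 × 4.82 × 0.93 = 72.886 kPa.
q_ult = 231.12 + 392.82 + 72.886 = 696.82 kPa.
q_all = 696.82 / 3.5 = 199.09 kPa.

q_all ≈ 199 kPa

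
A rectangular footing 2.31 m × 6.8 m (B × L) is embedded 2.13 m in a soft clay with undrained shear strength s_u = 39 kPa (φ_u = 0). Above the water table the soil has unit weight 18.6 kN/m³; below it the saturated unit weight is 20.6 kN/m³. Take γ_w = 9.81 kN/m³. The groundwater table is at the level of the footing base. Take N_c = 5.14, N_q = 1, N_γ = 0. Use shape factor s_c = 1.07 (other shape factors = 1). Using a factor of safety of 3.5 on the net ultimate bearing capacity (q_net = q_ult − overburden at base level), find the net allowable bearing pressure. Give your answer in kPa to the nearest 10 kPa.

Overburden at base level: q = 18.6 × 2.13 = 39.618 kPa.
Cohesion term c·N_c·s_c = 39 × 5.14 × 1.07 = 214.49 kPa; surcharge term q·N_q = 39.618 × 1 = 39.618 kPa.
q_ult = 214.49 + 39.618 = 254.11 kPa.
q_net = 254.11 − 39.618 = 214.49 kPa.
q_all(net) = 214.49 / 3.5 = 61.283 kPa.

q_all(net) ≈ 60 kPa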